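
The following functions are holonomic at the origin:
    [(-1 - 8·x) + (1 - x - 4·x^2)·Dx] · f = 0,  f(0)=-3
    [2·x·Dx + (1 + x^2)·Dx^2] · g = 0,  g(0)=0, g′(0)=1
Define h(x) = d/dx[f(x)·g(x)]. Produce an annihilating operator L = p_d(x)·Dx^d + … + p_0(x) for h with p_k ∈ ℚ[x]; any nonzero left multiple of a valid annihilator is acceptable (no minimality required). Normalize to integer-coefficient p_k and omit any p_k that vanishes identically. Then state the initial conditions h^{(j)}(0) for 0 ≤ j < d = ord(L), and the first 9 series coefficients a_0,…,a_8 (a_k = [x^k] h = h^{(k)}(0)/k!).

f: a_k = -3, -3, -15, -27, -87, -195, -543, -1323, -3495, …
g: a_k = 0, 1, 0, -1/3, 0, 1/5, 0, -1/7, 0, …
L₀ := L_f ⊗_s L_g (sym. prod.), ord ≤ 2.
Differentiate: ansatz ord ≤ ord L₀ ⇒ L.
L = (86 + 318·x^2 + 96·x^3 + 576·x^4) + (13 + 106·x + 57·x^2 + 334·x^3 + 96·x^4 + 384·x^5)·Dx + (-4 + 3·x + x^2 + 19·x^3 + 53·x^4 + 16·x^5 + 48·x^6)·Dx^2  (order 2).
h: a_k = -3, -6, -42, -104, -413, -5598/5, -3616, -353632/35, -1048821/35, …
ICs: h(0) = -3, h′(0) = -6.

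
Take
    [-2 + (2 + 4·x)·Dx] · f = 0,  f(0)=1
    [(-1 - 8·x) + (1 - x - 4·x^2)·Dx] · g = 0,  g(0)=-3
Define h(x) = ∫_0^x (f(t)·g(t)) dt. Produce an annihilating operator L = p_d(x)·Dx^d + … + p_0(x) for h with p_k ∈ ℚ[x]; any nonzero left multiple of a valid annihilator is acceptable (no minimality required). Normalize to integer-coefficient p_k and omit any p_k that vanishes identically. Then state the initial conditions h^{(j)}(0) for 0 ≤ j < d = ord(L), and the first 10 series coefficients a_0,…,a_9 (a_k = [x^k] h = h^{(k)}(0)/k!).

f: a_k = 1, 1, -1/2, 1/2, -5/8, 7/8, -21/16, 33/16, -429/128, 715/128, …
g: a_k = -3, -3, -15, -27, -87, -195, -543, -1323, -3495, -8787, …
Product ⇒ symmetric product L₀, ord ≤ 1.
Integrate: L := L₀·Dx.
L = (2 + 9·x + 12·x^2)·Dx + (-1 - x + 6·x^2 + 8·x^3)·Dx^2  (order 2).
h: a_k = 0, -3, -3, -11/2, -21/2, -849/40, -369/8, -11157/112, -3621/16, -195827/384, …
ICs: h(0) = 0, h′(0) = -3.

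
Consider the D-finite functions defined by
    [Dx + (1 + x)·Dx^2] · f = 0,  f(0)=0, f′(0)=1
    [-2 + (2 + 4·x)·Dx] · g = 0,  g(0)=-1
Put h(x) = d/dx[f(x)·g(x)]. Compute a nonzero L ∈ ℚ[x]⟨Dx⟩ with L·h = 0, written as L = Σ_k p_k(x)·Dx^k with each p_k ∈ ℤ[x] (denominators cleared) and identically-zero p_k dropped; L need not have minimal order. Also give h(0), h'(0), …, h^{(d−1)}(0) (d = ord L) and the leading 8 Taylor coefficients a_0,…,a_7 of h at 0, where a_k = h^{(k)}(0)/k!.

L = (1 + 4·x + x^2) + (7 + 27·x + 30·x^2 + 8·x^3)·Dx + (2 + 11·x + 21·x^2 + 16·x^3 + 4·x^4)·Dx^2  (order 2).
h: a_k = -1, -1, 2, -10/3, 131/24, -363/40, 309/20, -943/35, …
ICs: h(0) = -1, h′(0) = -1.

f: a_k = 0, 1, -1/2, 1/3, -1/4, 1/5, -1/6, 1/7, …
g: a_k = -1, -1, 1/2, -1/2, 5/8, -7/8, 21/16, -33/16, …
L₀ := L_f ⊗_s L_g (sym. prod.), ord ≤ 2.
h=h₀': d/dx-closure on L₀ ⇒ L.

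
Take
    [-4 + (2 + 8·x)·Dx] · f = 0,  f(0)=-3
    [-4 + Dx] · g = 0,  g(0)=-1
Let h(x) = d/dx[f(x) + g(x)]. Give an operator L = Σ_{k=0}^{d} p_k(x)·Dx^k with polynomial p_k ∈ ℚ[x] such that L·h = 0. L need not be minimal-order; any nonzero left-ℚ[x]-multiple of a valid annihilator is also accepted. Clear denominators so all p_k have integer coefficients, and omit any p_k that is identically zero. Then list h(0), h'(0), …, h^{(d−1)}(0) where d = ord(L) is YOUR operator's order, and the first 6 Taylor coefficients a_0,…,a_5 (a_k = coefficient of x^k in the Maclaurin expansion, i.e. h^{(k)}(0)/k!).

f: a_k = -3, -6, 6, -12, 30, -84, …
g: a_k = -1, -4, -8, -32/3, -32/3, -128/15, …
h₀=f+g: left-lcm gives L₀, ord ≤ 2.
Derive L from L₀ (diff closure).
L = (-40 - 64·x) + (-2 - 64·x - 128·x^2)·Dx + (3 + 20·x + 32·x^2)·Dx^2  (order 2).
h: a_k = -10, -4, -68, 232/3, -1388/3, 22168/15, …
ICs: h(0) = -10, h′(0) = -4.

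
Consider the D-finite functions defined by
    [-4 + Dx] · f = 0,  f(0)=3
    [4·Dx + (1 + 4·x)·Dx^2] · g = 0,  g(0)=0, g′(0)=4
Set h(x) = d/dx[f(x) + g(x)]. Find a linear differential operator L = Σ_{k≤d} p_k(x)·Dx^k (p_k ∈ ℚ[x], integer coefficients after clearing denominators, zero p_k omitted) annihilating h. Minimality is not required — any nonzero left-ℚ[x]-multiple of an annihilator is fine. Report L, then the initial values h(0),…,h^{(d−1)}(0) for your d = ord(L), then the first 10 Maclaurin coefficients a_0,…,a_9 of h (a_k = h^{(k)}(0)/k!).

L = (-24 - 32·x) + (2 - 16·x - 32·x^2)·Dx + (1 + 6·x + 8·x^2)·Dx^2  (order 2).
h: a_k = 16, 32, 160, -128, 1152, -19968/5, 246784/15, -6877184/105, 27527168/105, -990896128/945, …
ICs: h(0) = 16, h′(0) = 32.

f: a_k = 3, 12, 24, 32, 32, 128/5, 256/15, 1024/105, 512/105, 2048/945, …
g: a_k = 0, 4, -8, 64/3, -64, 1024/5, -2048/3, 16384/7, -8192, 262144/9, …
L₀ := lclm(L_f,L_g); ord L₀ ≤ 1+2.
Differentiate: ansatz ord ≤ ord L₀ ⇒ L.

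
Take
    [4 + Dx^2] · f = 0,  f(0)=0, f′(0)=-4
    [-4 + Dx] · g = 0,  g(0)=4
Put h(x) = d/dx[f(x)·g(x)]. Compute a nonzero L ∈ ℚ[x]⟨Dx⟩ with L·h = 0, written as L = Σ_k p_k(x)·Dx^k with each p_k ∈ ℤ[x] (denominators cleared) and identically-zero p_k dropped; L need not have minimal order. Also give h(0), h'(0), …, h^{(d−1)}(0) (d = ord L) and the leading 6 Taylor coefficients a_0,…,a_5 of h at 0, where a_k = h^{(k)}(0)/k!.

f: a_k = 0, -4, 0, 8/3, 0, -8/15, …
g: a_k = 4, 16, 32, 128/3, 128/3, 512/15, …
Product ⇒ symmetric product L₀, ord ≤ 2.
Derive L from L₀ (diff closure).
L = 20 - 8·Dx + Dx^2  (order 2).
h: a_k = -16, -128, -352, -512, -1312/3, -2816/15, …
ICs: h(0) = -16, h′(0) = -128.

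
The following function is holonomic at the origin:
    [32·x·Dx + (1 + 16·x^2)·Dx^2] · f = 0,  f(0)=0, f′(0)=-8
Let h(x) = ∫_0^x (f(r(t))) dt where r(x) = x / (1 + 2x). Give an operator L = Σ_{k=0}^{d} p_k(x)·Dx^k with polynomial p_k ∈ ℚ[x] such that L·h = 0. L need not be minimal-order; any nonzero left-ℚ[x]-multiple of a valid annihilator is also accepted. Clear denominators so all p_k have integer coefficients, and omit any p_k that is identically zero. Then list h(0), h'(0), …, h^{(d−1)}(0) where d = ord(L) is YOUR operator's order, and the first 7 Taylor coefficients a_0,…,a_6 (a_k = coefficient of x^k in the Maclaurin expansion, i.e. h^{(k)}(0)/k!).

f: a_k = 0, -8, 0, 128/3, 0, -2048/5, 0, …
Change of var in L_f (x↦r) gives L₀.
Integrate: L := L₀·Dx.
L = (4 + 40·x)·Dx^2 + (1 + 4·x + 20·x^2)·Dx^3  (order 3).
h: a_k = 0, 0, -4, 16/3, 8/3, -192/5, 1216/15, …
ICs: h(0) = 0, h′(0) = 0, h′′(0) = -8.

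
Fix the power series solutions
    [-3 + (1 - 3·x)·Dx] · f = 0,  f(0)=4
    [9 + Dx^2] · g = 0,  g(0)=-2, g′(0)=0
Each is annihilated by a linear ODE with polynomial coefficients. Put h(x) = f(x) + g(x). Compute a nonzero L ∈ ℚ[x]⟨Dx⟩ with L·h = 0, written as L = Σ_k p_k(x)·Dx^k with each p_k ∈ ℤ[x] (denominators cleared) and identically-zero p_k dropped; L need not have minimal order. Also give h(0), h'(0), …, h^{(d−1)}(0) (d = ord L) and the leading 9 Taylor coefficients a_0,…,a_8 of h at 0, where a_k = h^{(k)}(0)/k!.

L = (63 - 54·x + 81·x^2) + (-9 + 45·x - 81·x^2 + 81·x^3)·Dx + (7 - 6·x + 9·x^2)·Dx^2 + (-1 + 5·x - 9·x^2 + 9·x^3)·Dx^3  (order 3).
h: a_k = 2, 12, 45, 108, 1269/4, 972, 116721/40, 8748, 58785831/2240, …
ICs: h(0) = 2, h′(0) = 12, h′′(0) = 90.

f: a_k = 4, 12, 36, 108, 324, 972, 2916, 8748, 26244, …
g: a_k = -2, 0, 9, 0, -27/4, 0, 81/40, 0, -729/2240, …
Sum ⇒ L₀ = lclm(L_f,L_g) in ℚ(x)⟨Dx⟩.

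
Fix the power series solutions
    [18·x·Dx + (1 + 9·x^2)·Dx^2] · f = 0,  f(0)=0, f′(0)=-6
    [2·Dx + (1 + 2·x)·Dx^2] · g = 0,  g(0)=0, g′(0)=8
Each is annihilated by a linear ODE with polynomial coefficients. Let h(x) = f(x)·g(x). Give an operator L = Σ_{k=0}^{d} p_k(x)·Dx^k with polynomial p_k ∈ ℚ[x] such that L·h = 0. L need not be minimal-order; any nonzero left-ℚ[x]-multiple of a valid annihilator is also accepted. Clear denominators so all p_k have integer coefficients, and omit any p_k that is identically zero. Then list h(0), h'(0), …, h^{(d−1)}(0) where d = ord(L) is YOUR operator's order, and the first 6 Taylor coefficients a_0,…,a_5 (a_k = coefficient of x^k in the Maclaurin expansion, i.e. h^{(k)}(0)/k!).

f: a_k = 0, -6, 0, 18, 0, -486/5, …
g: a_k = 0, 8, -8, 32/3, -16, 128/5, …
Sym-product of L_f,L_g gives L₀ (≤ ord 4).
L = (792 + 3024·x + 22680·x^2 + 102384·x^3 + 174960·x^4 + 151632·x^5 + 104976·x^7)·Dx + (332 + 4752·x + 28908·x^2 + 127008·x^3 + 351216·x^4 + 542376·x^5 + 408240·x^6 + 157464·x^7 + 367416·x^8)·Dx^2 + (44 + 916·x + 6696·x^2 + 27252·x^3 + 85860·x^4 + 193428·x^5 + 279936·x^6 + 224532·x^7 + 157464·x^8 + 209952·x^9)·Dx^3 + (10 + 76·x + 418·x^2 + 1728·x^3 + 5391·x^4 + 12960·x^5 + 24948·x^6 + 34992·x^7 + 29889·x^8 + 26244·x^9 + 26244·x^10)·Dx^4  (order 4).
h: a_k = 0, 0, -48, 48, 80, -48, …
ICs: h(0) = 0, h′(0) = 0, h′′(0) = -96, h′′′(0) = 288.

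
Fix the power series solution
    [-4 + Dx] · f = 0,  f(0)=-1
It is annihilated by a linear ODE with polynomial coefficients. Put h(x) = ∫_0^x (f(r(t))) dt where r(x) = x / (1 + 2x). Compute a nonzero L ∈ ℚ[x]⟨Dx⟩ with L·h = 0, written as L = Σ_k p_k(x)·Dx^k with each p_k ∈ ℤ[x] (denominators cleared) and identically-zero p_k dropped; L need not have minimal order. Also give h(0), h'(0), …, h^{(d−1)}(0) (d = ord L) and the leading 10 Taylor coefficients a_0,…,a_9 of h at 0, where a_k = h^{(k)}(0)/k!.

L = -4·Dx + (1 + 4·x + 4·x^2)·Dx^2  (order 2).
h: a_k = 0, -1, -2, 0, 4/3, -32/15, 32/15, -256/315, -160/63, 8192/945, …
ICs: h(0) = 0, h′(0) = -1.

f: a_k = -1, -4, -8, -32/3, -32/3, -128/15, -256/45, -1024/315, -512/315, -2048/2835, …
Substitute x→r, Dx→(1/r')Dx; clear ⇒ L₀.
h=∫h₀ ⇒ L = L₀·Dx.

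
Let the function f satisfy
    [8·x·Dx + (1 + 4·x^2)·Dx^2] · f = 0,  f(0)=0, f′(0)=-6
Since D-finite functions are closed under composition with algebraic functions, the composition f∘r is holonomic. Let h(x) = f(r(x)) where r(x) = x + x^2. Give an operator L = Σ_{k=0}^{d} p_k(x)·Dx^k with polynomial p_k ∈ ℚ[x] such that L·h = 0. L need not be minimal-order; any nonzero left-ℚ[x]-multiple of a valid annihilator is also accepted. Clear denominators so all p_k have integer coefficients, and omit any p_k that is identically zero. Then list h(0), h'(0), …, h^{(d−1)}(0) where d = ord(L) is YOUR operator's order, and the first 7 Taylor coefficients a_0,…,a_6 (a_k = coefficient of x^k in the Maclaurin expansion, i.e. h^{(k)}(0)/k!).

L = (-2 + 8·x + 32·x^2 + 48·x^3 + 24·x^4)·Dx + (1 + 2·x + 4·x^2 + 16·x^3 + 20·x^4 + 8·x^5)·Dx^2  (order 2).
h: a_k = 0, -6, -6, 8, 24, 24/5, -88, …
ICs: h(0) = 0, h′(0) = -6.

f: a_k = 0, -6, 0, 8, 0, -96/5, 0, …
h₀=f(r): pull back L_f along r ⇒ L₀.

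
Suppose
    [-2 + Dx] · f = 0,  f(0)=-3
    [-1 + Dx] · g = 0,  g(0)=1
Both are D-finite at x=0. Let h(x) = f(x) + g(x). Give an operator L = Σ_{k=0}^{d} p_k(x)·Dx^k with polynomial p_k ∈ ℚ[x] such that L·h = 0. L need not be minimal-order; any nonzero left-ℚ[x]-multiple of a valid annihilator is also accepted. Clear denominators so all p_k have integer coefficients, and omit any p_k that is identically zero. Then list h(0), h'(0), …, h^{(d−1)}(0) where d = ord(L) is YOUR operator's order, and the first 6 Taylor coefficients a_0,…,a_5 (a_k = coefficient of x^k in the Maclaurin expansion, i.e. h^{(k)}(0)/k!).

L = 2 - 3·Dx + Dx^2  (order 2).
h: a_k = -2, -5, -11/2, -23/6, -47/24, -19/24, …
ICs: h(0) = -2, h′(0) = -5.

f: a_k = -3, -6, -6, -4, -2, -4/5, …
g: a_k = 1, 1, 1/2, 1/6, 1/24, 1/120, …
Sum ⇒ L₀ = lclm(L_f,L_g) in ℚ(x)⟨Dx⟩.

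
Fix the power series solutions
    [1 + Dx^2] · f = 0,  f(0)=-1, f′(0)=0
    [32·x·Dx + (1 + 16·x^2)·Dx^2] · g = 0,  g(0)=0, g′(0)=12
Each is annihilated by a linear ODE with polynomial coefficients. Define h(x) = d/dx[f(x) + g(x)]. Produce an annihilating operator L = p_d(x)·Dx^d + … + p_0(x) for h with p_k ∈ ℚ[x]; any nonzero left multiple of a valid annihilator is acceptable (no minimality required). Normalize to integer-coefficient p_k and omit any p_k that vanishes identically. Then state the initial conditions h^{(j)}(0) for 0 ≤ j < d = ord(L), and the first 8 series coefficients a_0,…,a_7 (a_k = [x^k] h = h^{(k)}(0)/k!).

L = (-6112·x + 99328·x^3 + 8192·x^5) + (-31 + 1072·x^2 + 25344·x^4 + 4096·x^6)·Dx + (-6112·x + 99328·x^3 + 8192·x^5)·Dx^2 + (-31 + 1072·x^2 + 25344·x^4 + 4096·x^6)·Dx^3  (order 3).
h: a_k = 12, 1, -192, -1/6, 3072, 1/120, -49152, -1/5040, …
ICs: h(0) = 12, h′(0) = 1, h′′(0) = -384.

f: a_k = -1, 0, 1/2, 0, -1/24, 0, 1/720, 0, …
g: a_k = 0, 12, 0, -64, 0, 3072/5, 0, -49152/7, …
f+g: L₀ = lclm(L_f,L_g), ord ≤ 2+2.
h=h₀': d/dx-closure on L₀ ⇒ L.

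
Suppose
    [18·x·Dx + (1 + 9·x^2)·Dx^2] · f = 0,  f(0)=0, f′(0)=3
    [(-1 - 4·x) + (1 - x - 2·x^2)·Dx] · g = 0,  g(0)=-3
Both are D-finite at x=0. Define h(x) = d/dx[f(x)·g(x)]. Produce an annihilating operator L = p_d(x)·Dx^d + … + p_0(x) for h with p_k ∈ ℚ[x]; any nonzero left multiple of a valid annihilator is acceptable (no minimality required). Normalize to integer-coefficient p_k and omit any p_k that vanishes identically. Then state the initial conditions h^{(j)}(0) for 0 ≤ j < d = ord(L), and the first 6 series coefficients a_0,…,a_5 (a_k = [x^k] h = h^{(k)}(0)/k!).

L = (-30 + 2106·x^2 + 3888·x^3 + 11664·x^4) + (15 + 78·x + 27·x^2 + 306·x^3 + 3888·x^4 + 7776·x^5)·Dx + (-2 - 7·x - 59·x^2 + 9·x^3 - 261·x^4 + 648·x^5 + 972·x^6)·Dx^2  (order 2).
h: a_k = -9, -18, 0, -72, -819, -5994/5, …
ICs: h(0) = -9, h′(0) = -18.

f: a_k = 0, 3, 0, -9, 0, 243/5, …
g: a_k = -3, -3, -9, -15, -33, -63, …
Sym-product of L_f,L_g gives L₀ (≤ ord 2).
Differentiate: ansatz ord ≤ ord L₀ ⇒ L.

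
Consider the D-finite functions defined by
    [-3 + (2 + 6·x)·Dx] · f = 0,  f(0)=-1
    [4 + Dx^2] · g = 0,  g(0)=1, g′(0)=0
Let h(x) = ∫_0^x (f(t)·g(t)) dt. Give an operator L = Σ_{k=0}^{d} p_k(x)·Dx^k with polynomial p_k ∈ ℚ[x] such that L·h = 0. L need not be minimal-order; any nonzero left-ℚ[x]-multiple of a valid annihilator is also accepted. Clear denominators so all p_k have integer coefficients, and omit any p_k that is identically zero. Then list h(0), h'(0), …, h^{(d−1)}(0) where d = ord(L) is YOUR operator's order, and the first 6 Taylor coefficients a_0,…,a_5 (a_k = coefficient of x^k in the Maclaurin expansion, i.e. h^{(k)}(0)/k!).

f: a_k = -1, -3/2, 9/8, -27/16, 405/128, -1701/256, …
g: a_k = 1, 0, -2, 0, 2/3, 0, …
f·g: L₀ = L_f ⊗_s L_g, ord ≤ 1·2.
Integrate: L := L₀·Dx.
L = (43 + 96·x + 144·x^2)·Dx + (-12 - 36·x)·Dx^2 + (4 + 24·x + 36·x^2)·Dx^3  (order 3).
h: a_k = 0, -1, -3/4, 25/24, 21/64, 19/384, …
ICs: h(0) = 0, h′(0) = -1, h′′(0) = -3/2.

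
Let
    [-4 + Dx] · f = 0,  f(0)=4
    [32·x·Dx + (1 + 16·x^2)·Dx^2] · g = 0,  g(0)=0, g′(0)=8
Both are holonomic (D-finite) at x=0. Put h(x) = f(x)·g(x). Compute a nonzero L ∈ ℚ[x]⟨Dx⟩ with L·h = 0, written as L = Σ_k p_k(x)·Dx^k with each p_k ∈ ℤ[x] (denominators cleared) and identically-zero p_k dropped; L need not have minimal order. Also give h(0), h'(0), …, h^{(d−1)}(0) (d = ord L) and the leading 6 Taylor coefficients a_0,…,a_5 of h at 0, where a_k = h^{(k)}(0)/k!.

L = (16 - 128·x + 256·x^2) + (-8 + 32·x - 128·x^2)·Dx + (1 + 16·x^2)·Dx^2  (order 2).
h: a_k = 0, 32, 128, 256/3, -1024/3, 3072/5, …
ICs: h(0) = 0, h′(0) = 32.

f: a_k = 4, 16, 32, 128/3, 128/3, 512/15, …
g: a_k = 0, 8, 0, -128/3, 0, 2048/5, …
Product ⇒ symmetric product L₀, ord ≤ 2.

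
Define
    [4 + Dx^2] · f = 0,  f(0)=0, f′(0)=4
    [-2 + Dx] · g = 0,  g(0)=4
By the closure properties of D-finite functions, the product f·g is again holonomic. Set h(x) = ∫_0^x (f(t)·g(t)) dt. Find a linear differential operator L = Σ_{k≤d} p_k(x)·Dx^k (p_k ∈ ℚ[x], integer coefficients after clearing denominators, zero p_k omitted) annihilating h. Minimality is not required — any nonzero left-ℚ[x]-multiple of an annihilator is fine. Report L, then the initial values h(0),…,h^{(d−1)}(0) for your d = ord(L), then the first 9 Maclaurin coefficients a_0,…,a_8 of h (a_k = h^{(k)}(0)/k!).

L = 8·Dx - 4·Dx^2 + Dx^3  (order 3).
h: a_k = 0, 0, 8, 32/3, 16/3, 0, -64/45, -256/315, -64/315, …
ICs: h(0) = 0, h′(0) = 0, h′′(0) = 16.

f: a_k = 0, 4, 0, -8/3, 0, 8/15, 0, -16/315, 0, …
g: a_k = 4, 8, 8, 16/3, 8/3, 16/15, 16/45, 32/315, 8/315, …
Product ⇒ symmetric product L₀, ord ≤ 2.
h=∫₀ˣh₀: take L = L₀·Dx.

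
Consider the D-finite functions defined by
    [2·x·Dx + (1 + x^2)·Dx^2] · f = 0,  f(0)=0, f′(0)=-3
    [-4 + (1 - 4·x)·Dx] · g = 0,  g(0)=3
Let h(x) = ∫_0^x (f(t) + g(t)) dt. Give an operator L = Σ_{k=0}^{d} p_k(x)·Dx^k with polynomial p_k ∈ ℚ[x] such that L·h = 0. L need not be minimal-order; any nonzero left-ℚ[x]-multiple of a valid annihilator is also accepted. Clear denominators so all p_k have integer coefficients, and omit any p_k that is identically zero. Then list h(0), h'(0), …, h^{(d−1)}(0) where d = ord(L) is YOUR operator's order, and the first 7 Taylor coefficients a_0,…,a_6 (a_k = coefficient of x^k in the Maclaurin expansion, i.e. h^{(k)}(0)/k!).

f: a_k = 0, -3, 0, 1, 0, -3/5, 0, …
g: a_k = 3, 12, 48, 192, 768, 3072, 12288, …
L₀ := lclm(L_f,L_g); ord L₀ ≤ 2+1.
Integrate: L := L₀·Dx.
L = (8 - 128·x - 24·x^2)·Dx^2 + (-49 + 8·x - 109·x^2 - 24·x^3)·Dx^3 + (4 - 15·x - 15·x^3 - 4·x^4)·Dx^4  (order 4).
h: a_k = 0, 3, 9/2, 16, 193/4, 768/5, 5119/10, …
ICs: h(0) = 0, h′(0) = 3, h′′(0) = 9, h′′′(0) = 96.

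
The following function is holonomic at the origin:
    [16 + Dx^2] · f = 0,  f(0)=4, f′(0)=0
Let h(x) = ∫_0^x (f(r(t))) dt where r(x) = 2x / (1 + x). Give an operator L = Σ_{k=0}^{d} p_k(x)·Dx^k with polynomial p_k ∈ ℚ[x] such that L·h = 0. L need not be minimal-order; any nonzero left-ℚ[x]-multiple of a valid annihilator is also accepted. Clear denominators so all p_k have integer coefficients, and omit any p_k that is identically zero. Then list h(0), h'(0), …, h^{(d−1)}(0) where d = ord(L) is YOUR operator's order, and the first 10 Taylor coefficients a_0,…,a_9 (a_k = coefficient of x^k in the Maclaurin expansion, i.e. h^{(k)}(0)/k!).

L = 64·Dx + (2 + 6·x + 6·x^2 + 2·x^3)·Dx^2 + (1 + 4·x + 6·x^2 + 4·x^3 + x^4)·Dx^3  (order 3).
h: a_k = 0, 4, 0, -128/3, 64, 896/15, -3328/9, 212864/315, -2592/5, -1865344/2835, …
ICs: h(0) = 0, h′(0) = 4, h′′(0) = 0.

f: a_k = 4, 0, -32, 0, 128/3, 0, -1024/45, 0, 2048/315, 0, …
Change of var in L_f (x↦r) gives L₀.
h=∫₀ˣh₀: take L = L₀·Dx.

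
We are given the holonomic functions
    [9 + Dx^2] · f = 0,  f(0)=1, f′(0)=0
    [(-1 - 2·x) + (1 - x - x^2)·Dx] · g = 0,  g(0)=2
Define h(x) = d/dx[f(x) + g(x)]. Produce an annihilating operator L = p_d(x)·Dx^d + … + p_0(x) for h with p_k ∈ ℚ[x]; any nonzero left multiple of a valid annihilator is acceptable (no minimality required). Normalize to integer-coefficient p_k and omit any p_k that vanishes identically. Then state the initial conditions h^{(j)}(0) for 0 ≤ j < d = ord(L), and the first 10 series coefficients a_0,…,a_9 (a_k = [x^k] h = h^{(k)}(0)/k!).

f: a_k = 1, 0, -9/2, 0, 27/8, 0, -81/80, 0, 729/4480, 0, …
g: a_k = 2, 2, 4, 6, 10, 16, 26, 42, 68, 110, …
h₀=f+g: left-lcm gives L₀, ord ≤ 3.
h₀' ⇒ L via d/dx closure of L₀.
L = (468 + 1026·x + 1170·x^2 + 450·x^3 + 630·x^4 + 486·x^5 + 162·x^6) + (-81 - 63·x + 252·x^2 + 45·x^3 - 90·x^4 + 153·x^5 + 189·x^6 + 54·x^7)·Dx + (52 + 114·x + 130·x^2 + 50·x^3 + 70·x^4 + 54·x^5 + 18·x^6)·Dx^2 + (-9 - 7·x + 28·x^2 + 5·x^3 - 10·x^4 + 17·x^5 + 21·x^6 + 6·x^7)·Dx^3  (order 3).
h: a_k = 2, -1, 18, 107/2, 80, 5997/40, 294, 305369/560, 990, 7973671/4480, …
ICs: h(0) = 2, h′(0) = -1, h′′(0) = 36.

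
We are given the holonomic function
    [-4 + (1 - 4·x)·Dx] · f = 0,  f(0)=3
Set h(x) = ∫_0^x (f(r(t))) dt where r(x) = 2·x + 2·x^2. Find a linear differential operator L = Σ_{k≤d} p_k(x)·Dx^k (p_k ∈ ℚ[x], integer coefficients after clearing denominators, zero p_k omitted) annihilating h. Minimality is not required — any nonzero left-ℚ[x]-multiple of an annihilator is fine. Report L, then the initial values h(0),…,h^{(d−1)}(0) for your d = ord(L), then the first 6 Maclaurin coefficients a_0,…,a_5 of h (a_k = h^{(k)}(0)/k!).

f: a_k = 3, 12, 48, 192, 768, 3072, …
Substitute x→r, Dx→(1/r')Dx; clear ⇒ L₀.
∫: right-multiply L₀ by Dx.
L = (8 + 16·x)·Dx + (-1 + 8·x + 8·x^2)·Dx^2  (order 2).
h: a_k = 0, 3, 12, 72, 480, 17088/5, …
ICs: h(0) = 0, h′(0) = 3.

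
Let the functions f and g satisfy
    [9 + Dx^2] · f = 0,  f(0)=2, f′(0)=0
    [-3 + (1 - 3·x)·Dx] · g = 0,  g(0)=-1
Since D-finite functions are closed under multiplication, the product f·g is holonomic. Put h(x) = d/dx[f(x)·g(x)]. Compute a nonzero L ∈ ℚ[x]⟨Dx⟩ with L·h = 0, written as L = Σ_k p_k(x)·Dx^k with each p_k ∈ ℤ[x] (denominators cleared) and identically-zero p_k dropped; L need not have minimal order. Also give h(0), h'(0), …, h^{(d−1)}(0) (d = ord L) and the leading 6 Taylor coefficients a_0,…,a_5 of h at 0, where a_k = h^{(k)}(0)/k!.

f: a_k = 2, 0, -9, 0, 27/4, 0, …
g: a_k = -1, -3, -9, -27, -81, -243, …
Sym-product of L_f,L_g gives L₀ (≤ ord 2).
h₀' ⇒ L via d/dx closure of L₀.
L = (-9 - 54·x + 81·x^2) + (-6 + 18·x)·Dx + (1 - 6·x + 9·x^2)·Dx^2  (order 2).
h: a_k = -6, -18, -81, -351, -5265/4, -94527/20, …
ICs: h(0) = -6, h′(0) = -18.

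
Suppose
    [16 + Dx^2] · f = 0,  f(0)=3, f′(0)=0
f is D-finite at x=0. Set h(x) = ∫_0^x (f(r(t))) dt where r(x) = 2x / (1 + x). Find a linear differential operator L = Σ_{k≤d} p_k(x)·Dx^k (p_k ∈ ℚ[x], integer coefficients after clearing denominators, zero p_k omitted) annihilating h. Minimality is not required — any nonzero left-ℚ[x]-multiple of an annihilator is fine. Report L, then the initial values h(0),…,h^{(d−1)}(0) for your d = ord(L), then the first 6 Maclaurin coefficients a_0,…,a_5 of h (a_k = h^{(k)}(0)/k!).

f: a_k = 3, 0, -24, 0, 32, 0, …
Substitute x→r, Dx→(1/r')Dx; clear ⇒ L₀.
h=∫h₀ ⇒ L = L₀·Dx.
L = 64·Dx + (2 + 6·x + 6·x^2 + 2·x^3)·Dx^2 + (1 + 4·x + 6·x^2 + 4·x^3 + x^4)·Dx^3  (order 3).
h: a_k = 0, 3, 0, -32, 48, 224/5, …
ICs: h(0) = 0, h′(0) = 3, h′′(0) = 0.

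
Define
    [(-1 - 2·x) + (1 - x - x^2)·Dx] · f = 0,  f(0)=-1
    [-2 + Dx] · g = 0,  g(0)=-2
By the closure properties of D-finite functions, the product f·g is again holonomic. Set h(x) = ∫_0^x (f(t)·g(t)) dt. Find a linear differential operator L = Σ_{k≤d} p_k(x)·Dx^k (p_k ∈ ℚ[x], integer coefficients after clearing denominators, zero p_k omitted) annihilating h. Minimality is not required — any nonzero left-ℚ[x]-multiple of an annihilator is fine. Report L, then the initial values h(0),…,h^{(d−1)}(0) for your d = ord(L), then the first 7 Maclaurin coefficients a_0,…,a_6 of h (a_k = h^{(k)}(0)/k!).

f: a_k = -1, -1, -2, -3, -5, -8, -13, …
g: a_k = -2, -4, -4, -8/3, -4/3, -8/15, -8/45, …
h₀=f·g: eliminate ⇒ L₀, order ≤ 1·1.
Integrate: L := L₀·Dx.
L = (3 - 2·x^2)·Dx + (-1 + x + x^2)·Dx^2  (order 2).
h: a_k = 0, 2, 3, 4, 31/6, 34/5, 46/5, …
ICs: h(0) = 0, h′(0) = 2.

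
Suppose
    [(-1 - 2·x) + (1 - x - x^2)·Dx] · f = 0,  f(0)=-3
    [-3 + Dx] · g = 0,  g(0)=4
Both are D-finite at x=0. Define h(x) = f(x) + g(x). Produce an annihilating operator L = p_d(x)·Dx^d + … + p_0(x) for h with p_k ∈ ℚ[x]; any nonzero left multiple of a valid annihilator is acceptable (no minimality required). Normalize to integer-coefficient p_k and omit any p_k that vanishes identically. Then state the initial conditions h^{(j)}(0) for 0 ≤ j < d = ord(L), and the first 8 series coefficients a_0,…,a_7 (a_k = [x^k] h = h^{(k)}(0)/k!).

f: a_k = -3, -3, -6, -9, -15, -24, -39, -63, …
g: a_k = 4, 12, 18, 18, 27/2, 81/10, 81/20, 243/140, …
h₀=f+g: left-lcm gives L₀, ord ≤ 2.
L = (-3 - 9·x - 45·x^2 - 18·x^3) + (-5 + 24·x + 15·x^2 - 18·x^3 - 9·x^4)·Dx + (2 - 7·x + 8·x^3 + 3·x^4)·Dx^2  (order 2).
h: a_k = 1, 9, 12, 9, -3/2, -159/10, -699/20, -8577/140, …
ICs: h(0) = 1, h′(0) = 9.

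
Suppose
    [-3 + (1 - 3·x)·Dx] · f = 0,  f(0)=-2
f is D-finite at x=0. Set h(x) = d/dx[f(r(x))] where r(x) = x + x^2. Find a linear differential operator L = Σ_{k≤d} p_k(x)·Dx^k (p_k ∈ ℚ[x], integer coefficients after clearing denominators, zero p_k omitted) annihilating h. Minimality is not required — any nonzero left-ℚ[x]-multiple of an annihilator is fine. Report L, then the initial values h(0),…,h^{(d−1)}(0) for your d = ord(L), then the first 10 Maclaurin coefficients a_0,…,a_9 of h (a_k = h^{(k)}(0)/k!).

L = (8 + 18·x + 18·x^2) + (-1 + x + 9·x^2 + 6·x^3)·Dx  (order 1).
h: a_k = -6, -48, -270, -1368, -6480, -29484, -130410, -565056, -2410074, -10152540, …
ICs: h(0) = -6.

f: a_k = -2, -6, -18, -54, -162, -486, -1458, -4374, -13122, -39366, …
Substitute x→r, Dx→(1/r')Dx; clear ⇒ L₀.
h=h₀': d/dx-closure on L₀ ⇒ L.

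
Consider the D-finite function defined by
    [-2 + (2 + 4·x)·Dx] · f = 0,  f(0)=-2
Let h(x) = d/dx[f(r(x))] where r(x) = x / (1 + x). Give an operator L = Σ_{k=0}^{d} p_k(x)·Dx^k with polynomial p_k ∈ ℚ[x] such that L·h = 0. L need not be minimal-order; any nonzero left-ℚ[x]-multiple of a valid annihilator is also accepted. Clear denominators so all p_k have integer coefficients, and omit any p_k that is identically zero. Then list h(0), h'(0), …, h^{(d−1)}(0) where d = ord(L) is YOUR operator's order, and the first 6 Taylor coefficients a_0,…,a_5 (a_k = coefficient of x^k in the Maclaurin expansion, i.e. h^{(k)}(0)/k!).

L = (-3 - 6·x) + (-1 - 4·x - 3·x^2)·Dx  (order 1).
h: a_k = -2, 6, -15, 37, -375/4, 981/4, …
ICs: h(0) = -2.

f: a_k = -2, -2, 1, -1, 5/4, -7/4, …
L₀ from L_f via x↦r, Dx↦r'^{-1}Dx.
h₀' ⇒ L via d/dx closure of L₀.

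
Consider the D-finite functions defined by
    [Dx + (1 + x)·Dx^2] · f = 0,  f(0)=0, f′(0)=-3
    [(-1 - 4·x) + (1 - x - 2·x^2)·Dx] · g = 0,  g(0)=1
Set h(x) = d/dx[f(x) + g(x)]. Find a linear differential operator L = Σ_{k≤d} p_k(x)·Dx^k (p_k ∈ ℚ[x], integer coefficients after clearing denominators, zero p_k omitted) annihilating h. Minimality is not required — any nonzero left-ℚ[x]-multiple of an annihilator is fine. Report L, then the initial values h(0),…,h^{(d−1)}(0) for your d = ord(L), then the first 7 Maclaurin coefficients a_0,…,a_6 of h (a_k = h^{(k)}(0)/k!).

L = (-42 - 144·x - 144·x^2 - 96·x^3) + (-28 - 172·x - 312·x^2 - 328·x^3 - 160·x^4)·Dx + (7 + 14·x - 5·x^2 - 56·x^3 - 76·x^4 - 32·x^5)·Dx^2  (order 2).
h: a_k = -2, 9, 12, 47, 102, 261, 592, …
ICs: h(0) = -2, h′(0) = 9.

f: a_k = 0, -3, 3/2, -1, 3/4, -3/5, 1/2, …
g: a_k = 1, 1, 3, 5, 11, 21, 43, …
Sum ⇒ L₀ = lclm(L_f,L_g) in ℚ(x)⟨Dx⟩.
h₀' ⇒ L via d/dx closure of L₀.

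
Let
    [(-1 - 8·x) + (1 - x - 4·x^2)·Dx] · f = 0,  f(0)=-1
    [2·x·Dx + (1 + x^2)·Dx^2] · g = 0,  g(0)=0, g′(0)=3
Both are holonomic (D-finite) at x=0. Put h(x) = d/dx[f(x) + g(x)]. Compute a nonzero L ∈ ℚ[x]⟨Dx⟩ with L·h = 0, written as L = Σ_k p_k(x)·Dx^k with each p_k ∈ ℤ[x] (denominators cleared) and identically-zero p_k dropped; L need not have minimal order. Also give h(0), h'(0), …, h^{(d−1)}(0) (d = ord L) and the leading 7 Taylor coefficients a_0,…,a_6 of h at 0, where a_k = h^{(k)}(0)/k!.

f: a_k = -1, -1, -5, -9, -29, -65, -181, …
g: a_k = 0, 3, 0, -1, 0, 3/5, 0, …
f+g: L₀ = lclm(L_f,L_g), ord ≤ 1+2.
h₀' ⇒ L via d/dx closure of L₀.
L = (-10 + 40·x + 478·x^2 + 864·x^3 + 2496·x^4 + 384·x^6) + (28 + 246·x + 316·x^2 + 1182·x^3 + 752·x^4 + 2048·x^5 + 48·x^6 + 384·x^7)·Dx + (-5 - 8·x - 32·x^2 + 104·x^3 + 197·x^4 + 128·x^5 + 288·x^6 + 16·x^7 + 64·x^8)·Dx^2  (order 2).
h: a_k = 2, -10, -30, -116, -322, -1086, -3090, …
ICs: h(0) = 2, h′(0) = -10.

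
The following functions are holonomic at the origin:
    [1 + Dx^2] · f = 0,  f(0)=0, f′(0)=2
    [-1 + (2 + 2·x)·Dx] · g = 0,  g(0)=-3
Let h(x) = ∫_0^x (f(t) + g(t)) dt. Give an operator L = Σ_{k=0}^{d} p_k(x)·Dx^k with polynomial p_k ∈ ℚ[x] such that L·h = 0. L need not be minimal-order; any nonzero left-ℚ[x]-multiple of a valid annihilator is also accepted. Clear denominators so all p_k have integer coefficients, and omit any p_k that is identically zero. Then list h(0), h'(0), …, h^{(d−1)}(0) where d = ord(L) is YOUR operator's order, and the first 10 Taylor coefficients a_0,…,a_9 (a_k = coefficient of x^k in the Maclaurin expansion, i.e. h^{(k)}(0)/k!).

L = (-7 - 8·x - 4·x^2)·Dx + (6 + 22·x + 24·x^2 + 8·x^3)·Dx^2 + (-7 - 8·x - 4·x^2)·Dx^3 + (6 + 22·x + 24·x^2 + 8·x^3)·Dx^4  (order 4).
h: a_k = 0, -3, 1/4, 1/8, -25/192, 3/128, -251/23040, 9/1024, -31441/5160960, 143/32768, …
ICs: h(0) = 0, h′(0) = -3, h′′(0) = 1/2, h′′′(0) = 3/4.

f: a_k = 0, 2, 0, -1/3, 0, 1/60, 0, -1/2520, 0, 1/181440, …
g: a_k = -3, -3/2, 3/8, -3/16, 15/128, -21/256, 63/1024, -99/2048, 1287/32768, -2145/65536, …
f+g: L₀ = lclm(L_f,L_g), ord ≤ 2+1.
Integrate: L := L₀·Dx.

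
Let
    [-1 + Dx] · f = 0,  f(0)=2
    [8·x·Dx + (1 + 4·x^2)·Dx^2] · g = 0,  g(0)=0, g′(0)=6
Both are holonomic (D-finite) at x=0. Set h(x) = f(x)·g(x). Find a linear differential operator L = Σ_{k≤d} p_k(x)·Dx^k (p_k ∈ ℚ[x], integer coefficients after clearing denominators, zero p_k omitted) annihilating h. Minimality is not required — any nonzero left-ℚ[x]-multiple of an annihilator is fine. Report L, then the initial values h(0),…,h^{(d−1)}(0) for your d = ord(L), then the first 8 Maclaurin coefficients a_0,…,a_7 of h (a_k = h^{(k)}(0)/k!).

L = (1 - 8·x + 4·x^2) + (-2 + 8·x - 8·x^2)·Dx + (1 + 4·x^2)·Dx^2  (order 2).
h: a_k = 0, 12, 12, -10, -14, 309/10, 215/6, -12763/140, …
ICs: h(0) = 0, h′(0) = 12.

f: a_k = 2, 2, 1, 1/3, 1/12, 1/60, 1/360, 1/2520, …
g: a_k = 0, 6, 0, -8, 0, 96/5, 0, -384/7, …
f·g: L₀ = L_f ⊗_s L_g, ord ≤ 1·2.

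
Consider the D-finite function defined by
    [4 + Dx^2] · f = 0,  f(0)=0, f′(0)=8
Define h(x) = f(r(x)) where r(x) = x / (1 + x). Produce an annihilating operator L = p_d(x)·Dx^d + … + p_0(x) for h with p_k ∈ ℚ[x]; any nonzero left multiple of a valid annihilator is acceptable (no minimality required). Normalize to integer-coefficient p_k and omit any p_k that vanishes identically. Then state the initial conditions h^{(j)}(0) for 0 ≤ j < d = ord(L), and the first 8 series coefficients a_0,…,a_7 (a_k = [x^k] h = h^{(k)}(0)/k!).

L = 4 + (2 + 6·x + 6·x^2 + 2·x^3)·Dx + (1 + 4·x + 6·x^2 + 4·x^3 + x^4)·Dx^2  (order 2).
h: a_k = 0, 8, -8, 8/3, 8, -344/15, 40, -17672/315, …
ICs: h(0) = 0, h′(0) = 8.

f: a_k = 0, 8, 0, -16/3, 0, 16/15, 0, -32/315, …
Substitute x→r, Dx→(1/r')Dx; clear ⇒ L₀.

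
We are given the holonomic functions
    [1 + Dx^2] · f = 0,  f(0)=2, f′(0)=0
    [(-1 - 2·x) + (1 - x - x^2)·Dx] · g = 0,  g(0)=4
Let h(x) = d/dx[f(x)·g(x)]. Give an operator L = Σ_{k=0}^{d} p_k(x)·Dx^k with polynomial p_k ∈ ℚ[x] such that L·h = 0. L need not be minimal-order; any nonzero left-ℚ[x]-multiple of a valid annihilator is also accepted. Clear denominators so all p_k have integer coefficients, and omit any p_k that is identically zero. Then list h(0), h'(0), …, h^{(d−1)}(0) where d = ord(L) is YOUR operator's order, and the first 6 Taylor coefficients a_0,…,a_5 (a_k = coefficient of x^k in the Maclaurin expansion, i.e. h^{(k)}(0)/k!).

L = (3 - 2·x - x^2 + 2·x^3 + x^4) + (4 + 10·x + 6·x^2 + 4·x^3)·Dx + (-1 + x^2 + 2·x^3 + x^4)·Dx^2  (order 2).
h: a_k = 8, 24, 60, 388/3, 785/3, 7619/15, …
ICs: h(0) = 8, h′(0) = 24.

f: a_k = 2, 0, -1, 0, 1/12, 0, …
g: a_k = 4, 4, 8, 12, 20, 32, …
L₀ := L_f ⊗_s L_g (sym. prod.), ord ≤ 2.
Differentiate: ansatz ord ≤ ord L₀ ⇒ L.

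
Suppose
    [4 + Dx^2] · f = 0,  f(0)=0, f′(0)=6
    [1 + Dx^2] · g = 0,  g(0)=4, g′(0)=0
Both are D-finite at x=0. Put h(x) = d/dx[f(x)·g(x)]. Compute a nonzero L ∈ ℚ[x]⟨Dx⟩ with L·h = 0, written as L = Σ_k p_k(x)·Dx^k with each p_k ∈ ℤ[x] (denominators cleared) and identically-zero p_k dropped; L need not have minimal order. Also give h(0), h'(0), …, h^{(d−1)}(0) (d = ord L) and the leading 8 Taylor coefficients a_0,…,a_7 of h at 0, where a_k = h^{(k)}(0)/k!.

f: a_k = 0, 6, 0, -4, 0, 4/5, 0, -8/105, …
g: a_k = 4, 0, -2, 0, 1/6, 0, -1/180, 0, …
Sym-product of L_f,L_g gives L₀ (≤ ord 4).
h₀' ⇒ L via d/dx closure of L₀.
L = 9 + 10·Dx^2 + Dx^4  (order 4).
h: a_k = 24, 0, -84, 0, 61, 0, -547/30, 0, …
ICs: h(0) = 24, h′(0) = 0, h′′(0) = -168, h′′′(0) = 0.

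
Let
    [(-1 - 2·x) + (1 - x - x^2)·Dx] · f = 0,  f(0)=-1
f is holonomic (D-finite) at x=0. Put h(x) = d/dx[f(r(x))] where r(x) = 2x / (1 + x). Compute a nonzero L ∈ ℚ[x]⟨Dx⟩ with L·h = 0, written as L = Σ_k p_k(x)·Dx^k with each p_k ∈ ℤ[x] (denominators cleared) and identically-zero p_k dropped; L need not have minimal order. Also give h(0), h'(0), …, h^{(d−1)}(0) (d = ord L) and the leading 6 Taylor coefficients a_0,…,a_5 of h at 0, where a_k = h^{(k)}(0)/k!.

L = (6 + 30·x + 90·x^2 + 50·x^3) + (-1 - 6·x + 30·x^3 + 25·x^4)·Dx  (order 1).
h: a_k = -2, -12, -30, -120, -250, -900, …
ICs: h(0) = -2.

f: a_k = -1, -1, -2, -3, -5, -8, …
f∘r: x↦r, Dx↦Dx/r' in L_f ⇒ L₀.
Derive L from L₀ (diff closure).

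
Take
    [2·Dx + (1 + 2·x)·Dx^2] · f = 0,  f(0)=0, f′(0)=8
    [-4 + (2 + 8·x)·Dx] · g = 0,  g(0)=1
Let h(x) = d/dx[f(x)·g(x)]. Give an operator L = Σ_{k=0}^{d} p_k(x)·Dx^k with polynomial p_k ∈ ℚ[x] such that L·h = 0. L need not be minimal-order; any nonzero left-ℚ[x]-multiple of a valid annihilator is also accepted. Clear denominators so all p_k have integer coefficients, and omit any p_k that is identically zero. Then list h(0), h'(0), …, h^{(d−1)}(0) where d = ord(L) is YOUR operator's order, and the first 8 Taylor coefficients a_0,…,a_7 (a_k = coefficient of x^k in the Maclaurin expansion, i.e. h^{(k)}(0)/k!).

f: a_k = 0, 8, -8, 32/3, -16, 128/5, -128/3, 512/7, …
g: a_k = 1, 2, -2, 4, -10, 28, -84, 264, …
Sym-product of L_f,L_g gives L₀ (≤ ord 2).
h₀' ⇒ L via d/dx closure of L₀.
L = (2 + 16·x + 8·x^2) + (7 + 54·x + 120·x^2 + 64·x^3)·Dx + (1 + 11·x + 42·x^2 + 64·x^3 + 32·x^4)·Dx^2  (order 2).
h: a_k = 8, 16, -64, 640/3, -2096/3, 11616/5, -39552/5, 965632/35, …
ICs: h(0) = 8, h′(0) = 16.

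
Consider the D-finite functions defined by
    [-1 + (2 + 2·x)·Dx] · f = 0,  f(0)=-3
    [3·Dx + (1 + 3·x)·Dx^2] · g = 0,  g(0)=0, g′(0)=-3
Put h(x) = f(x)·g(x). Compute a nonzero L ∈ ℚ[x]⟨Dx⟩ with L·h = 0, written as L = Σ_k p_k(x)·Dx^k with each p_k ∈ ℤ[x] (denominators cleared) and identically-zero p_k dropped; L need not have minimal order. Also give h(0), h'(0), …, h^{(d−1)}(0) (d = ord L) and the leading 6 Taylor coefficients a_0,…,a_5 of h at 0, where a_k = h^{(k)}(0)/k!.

L = (-3 + 3·x) + (8 + 8·x)·Dx + (4 + 20·x + 28·x^2 + 12·x^3)·Dx^2  (order 2).
h: a_k = 0, 9, -9, 153/8, -45, 70947/640, …
ICs: h(0) = 0, h′(0) = 9.

f: a_k = -3, -3/2, 3/8, -3/16, 15/128, -21/256, …
g: a_k = 0, -3, 9/2, -9, 81/4, -243/5, …
Product ⇒ symmetric product L₀, ord ≤ 2.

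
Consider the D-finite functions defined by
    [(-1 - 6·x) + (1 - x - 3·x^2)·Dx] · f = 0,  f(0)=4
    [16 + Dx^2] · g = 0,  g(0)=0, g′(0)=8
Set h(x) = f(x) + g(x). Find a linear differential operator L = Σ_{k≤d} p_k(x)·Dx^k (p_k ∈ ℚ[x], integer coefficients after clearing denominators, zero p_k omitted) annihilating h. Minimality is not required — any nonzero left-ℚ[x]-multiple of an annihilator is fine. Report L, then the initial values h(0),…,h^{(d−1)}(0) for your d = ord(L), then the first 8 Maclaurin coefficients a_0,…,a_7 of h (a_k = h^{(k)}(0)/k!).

f: a_k = 4, 4, 16, 28, 76, 160, 388, 868, …
g: a_k = 0, 8, 0, -64/3, 0, 256/15, 0, -2048/315, …
h₀=f+g: left-lcm gives L₀, ord ≤ 3.
L = (464 + 2816·x + 416·x^2 + 2112·x^3 + 5760·x^4 + 6912·x^5) + (-192 + 304·x + 672·x^2 - 1312·x^3 - 1008·x^4 + 3456·x^5 + 3456·x^6)·Dx + (29 + 176·x + 26·x^2 + 132·x^3 + 360·x^4 + 432·x^5)·Dx^2 + (-12 + 19·x + 42·x^2 - 82·x^3 - 63·x^4 + 216·x^5 + 216·x^6)·Dx^3  (order 3).
h: a_k = 4, 12, 16, 20/3, 76, 2656/15, 388, 271372/315, …
ICs: h(0) = 4, h′(0) = 12, h′′(0) = 32.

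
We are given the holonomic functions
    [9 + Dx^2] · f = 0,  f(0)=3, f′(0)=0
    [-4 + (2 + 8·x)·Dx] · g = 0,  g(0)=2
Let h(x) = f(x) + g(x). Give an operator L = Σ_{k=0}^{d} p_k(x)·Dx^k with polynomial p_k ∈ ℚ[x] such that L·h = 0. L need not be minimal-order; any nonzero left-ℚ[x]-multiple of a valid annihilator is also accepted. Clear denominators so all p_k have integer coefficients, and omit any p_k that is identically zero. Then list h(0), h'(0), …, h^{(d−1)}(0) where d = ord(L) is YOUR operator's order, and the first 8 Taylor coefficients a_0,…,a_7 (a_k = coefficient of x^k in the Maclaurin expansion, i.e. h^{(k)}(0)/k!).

L = (-378 - 1296·x - 2592·x^2) + (45 + 828·x + 3888·x^2 + 5184·x^3)·Dx + (-42 - 144·x - 288·x^2)·Dx^2 + (5 + 92·x + 432·x^2 + 576·x^3)·Dx^3  (order 3).
h: a_k = 5, 4, -35/2, 8, -79/8, 56, -13683/80, 528, …
ICs: h(0) = 5, h′(0) = 4, h′′(0) = -35.

f: a_k = 3, 0, -27/2, 0, 81/8, 0, -243/80, 0, …
g: a_k = 2, 4, -4, 8, -20, 56, -168, 528, …
h₀=f+g: left-lcm gives L₀, ord ≤ 3.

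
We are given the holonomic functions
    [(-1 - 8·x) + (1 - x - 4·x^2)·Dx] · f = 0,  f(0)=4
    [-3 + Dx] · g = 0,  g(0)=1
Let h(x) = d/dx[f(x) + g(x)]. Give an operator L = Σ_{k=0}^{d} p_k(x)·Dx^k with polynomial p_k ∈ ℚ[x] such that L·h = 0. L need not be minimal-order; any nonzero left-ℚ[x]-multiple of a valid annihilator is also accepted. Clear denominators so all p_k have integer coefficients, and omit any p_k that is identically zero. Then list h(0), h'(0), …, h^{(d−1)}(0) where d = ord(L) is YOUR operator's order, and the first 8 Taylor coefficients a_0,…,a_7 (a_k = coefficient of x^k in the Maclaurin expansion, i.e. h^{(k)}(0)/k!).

f: a_k = 4, 4, 20, 36, 116, 260, 724, 1764, …
g: a_k = 1, 3, 9/2, 9/2, 27/8, 81/40, 81/80, 243/560, …
Weyl lclm of L_f,L_g ⇒ L₀ (ord ≤ 2).
Derive L from L₀ (diff closure).
L = (72 + 1314·x + 1440·x^2 + 6336·x^3 + 3456·x^4) + (-45 - 426·x - 783·x^2 - 1968·x^3 + 720·x^4 + 1152·x^5)·Dx + (7 - 4·x + 101·x^2 - 48·x^3 - 624·x^4 - 384·x^5)·Dx^2  (order 2).
h: a_k = 7, 49, 243/2, 955/2, 10481/8, 174003/40, 988083/80, 20877529/560, …
ICs: h(0) = 7, h′(0) = 49.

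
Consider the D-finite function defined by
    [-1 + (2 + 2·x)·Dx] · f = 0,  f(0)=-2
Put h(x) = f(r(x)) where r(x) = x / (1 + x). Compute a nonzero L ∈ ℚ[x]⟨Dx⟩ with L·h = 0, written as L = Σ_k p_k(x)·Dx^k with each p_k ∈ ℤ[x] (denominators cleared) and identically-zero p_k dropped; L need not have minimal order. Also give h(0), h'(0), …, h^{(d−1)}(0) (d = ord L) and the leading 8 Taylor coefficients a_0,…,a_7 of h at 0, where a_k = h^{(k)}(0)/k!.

f: a_k = -2, -1, 1/4, -1/8, 5/64, -7/128, 21/512, -33/1024, …
Change of var in L_f (x↦r) gives L₀.
L = -1 + (2 + 6·x + 4·x^2)·Dx  (order 1).
h: a_k = -2, -1, 5/4, -13/8, 141/64, -399/128, 2353/512, -7205/1024, …
ICs: h(0) = -2.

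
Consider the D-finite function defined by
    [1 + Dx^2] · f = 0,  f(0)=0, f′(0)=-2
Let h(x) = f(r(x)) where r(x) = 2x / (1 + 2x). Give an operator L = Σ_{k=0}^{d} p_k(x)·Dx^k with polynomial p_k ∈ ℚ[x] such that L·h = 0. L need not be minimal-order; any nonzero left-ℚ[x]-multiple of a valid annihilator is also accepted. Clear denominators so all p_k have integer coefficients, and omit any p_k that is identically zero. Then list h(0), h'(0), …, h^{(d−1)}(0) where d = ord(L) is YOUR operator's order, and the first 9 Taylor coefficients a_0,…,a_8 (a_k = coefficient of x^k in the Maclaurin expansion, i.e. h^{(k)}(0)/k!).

L = 4 + (4 + 24·x + 48·x^2 + 32·x^3)·Dx + (1 + 8·x + 24·x^2 + 32·x^3 + 16·x^4)·Dx^2  (order 2).
h: a_k = 0, -4, 8, -40/3, 16, -8/15, -80, 110896/315, -50912/45, …
ICs: h(0) = 0, h′(0) = -4.

f: a_k = 0, -2, 0, 1/3, 0, -1/60, 0, 1/2520, 0, …
Substitute x→r, Dx→(1/r')Dx; clear ⇒ L₀.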